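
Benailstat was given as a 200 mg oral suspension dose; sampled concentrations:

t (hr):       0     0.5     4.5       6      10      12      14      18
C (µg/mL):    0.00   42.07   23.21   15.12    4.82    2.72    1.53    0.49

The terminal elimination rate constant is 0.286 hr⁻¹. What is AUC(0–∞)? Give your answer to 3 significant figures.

Trapezoidal AUC_0→18:
  [0→0.5]: (0.00+42.07)/2 × 0.5 = 10.5175
  [0.5→4.5]: (42.07+23.21)/2 × 4 = 130.56
  [4.5→6]: (23.21+15.12)/2 × 1.5 = 28.7475
  [6→10]: (15.12+4.82)/2 × 4 = 39.88
  [10→12]: (4.82+2.72)/2 × 2 = 7.54
  [12→14]: (2.72+1.53)/2 × 2 = 4.25
  [14→18]: (1.53+0.49)/2 × 4 = 4.04
  Sum = 225.535 µg/mL·hr
Extrapolated tail: C_last / k_e = 0.49 / 0.286 = 1.713
AUC_0→∞ = 225.535 + 1.713 = 227.248 µg/mL·hr

AUC = 227 µg/mL·hr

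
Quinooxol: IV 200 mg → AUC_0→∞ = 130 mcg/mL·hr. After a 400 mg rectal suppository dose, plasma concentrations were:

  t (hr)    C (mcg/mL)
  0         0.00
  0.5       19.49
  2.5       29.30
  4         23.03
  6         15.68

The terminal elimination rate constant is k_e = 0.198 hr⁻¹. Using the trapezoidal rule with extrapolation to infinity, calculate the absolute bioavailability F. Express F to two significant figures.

F = 0.81

Trapezoidal AUC_0→6 (rectal suppository):
  [0→0.5]: (0.00+19.49)/2 × 0.5 = 4.8725
  [0.5→2.5]: (19.49+29.30)/2 × 2 = 48.79
  [2.5→4]: (29.30+23.03)/2 × 1.5 = 39.2475
  [4→6]: (23.03+15.68)/2 × 2 = 38.71
  Sum = 131.62 mcg/mL·hr
Tail: C_last/k_e = 15.68/0.198 = 79.192
AUC_0→∞ (rectal suppository) = 131.62 + 79.192 = 210.812 mcg/mL·hr
F = (AUC_ev/D_ev)/(AUC_iv/D_iv) = (210.812/400)/(130/200) = 0.52703/0.65 = 0.8108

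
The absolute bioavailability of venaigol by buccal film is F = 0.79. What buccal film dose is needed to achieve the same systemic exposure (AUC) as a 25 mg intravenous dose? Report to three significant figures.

D_buccal = 31.6 mg

For equal systemic exposure: F × D_ev = D_iv
D_ev = D_iv / F = 25 / 0.79 = 31.6456 mg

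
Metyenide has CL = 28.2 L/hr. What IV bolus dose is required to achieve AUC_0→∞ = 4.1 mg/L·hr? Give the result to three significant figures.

Dose_iv = CL × AUC_0→∞
     = 28.2 × 4.1 = 115.62 mg

Dose = 116 mg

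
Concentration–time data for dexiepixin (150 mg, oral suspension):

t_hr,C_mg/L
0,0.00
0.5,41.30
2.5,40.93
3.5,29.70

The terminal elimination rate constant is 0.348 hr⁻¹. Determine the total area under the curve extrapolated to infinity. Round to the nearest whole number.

AUC = 213 mg/L·hr

Trapezoidal AUC_0→3.5:
  [0→0.5]: (0.00+41.30)/2 × 0.5 = 10.325
  [0.5→2.5]: (41.30+40.93)/2 × 2 = 82.23
  [2.5→3.5]: (40.93+29.70)/2 × 1 = 35.315
  Sum = 127.87 mg/L·hr
Extrapolated tail: C_last / k_e = 29.70 / 0.348 = 85.345
AUC_0→∞ = 127.87 + 85.345 = 213.215 mg/L·hr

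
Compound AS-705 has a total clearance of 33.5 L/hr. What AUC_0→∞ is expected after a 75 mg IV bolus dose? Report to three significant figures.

AUC_0→∞ = Dose_iv / CL
        = 75 / 33.5 = 2.23881 mg/L·hr

AUC = 2.24 mg/L·hr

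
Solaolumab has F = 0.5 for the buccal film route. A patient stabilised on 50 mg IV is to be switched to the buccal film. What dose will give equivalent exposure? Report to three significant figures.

D_buccal = 100 mg

For equal systemic exposure: F × D_ev = D_iv
D_ev = D_iv / F = 50 / 0.5 = 100 mg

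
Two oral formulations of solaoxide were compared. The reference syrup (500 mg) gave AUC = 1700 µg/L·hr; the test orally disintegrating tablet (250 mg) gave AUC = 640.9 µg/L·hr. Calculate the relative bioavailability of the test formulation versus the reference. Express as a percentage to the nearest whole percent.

F_rel = 75%

F_rel = (AUC_test/D_test) / (AUC_ref/D_ref)
      = (640.9/250) / (1700/500)
      = 2.5636 / 3.4 = 0.7540 = 75.40%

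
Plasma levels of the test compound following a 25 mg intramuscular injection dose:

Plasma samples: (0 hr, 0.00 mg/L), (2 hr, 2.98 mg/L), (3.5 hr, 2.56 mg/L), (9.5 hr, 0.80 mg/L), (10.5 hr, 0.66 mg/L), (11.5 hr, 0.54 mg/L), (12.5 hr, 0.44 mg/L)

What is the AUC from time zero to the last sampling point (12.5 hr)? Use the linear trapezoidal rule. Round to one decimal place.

Trapezoidal AUC_0→12.5:
  [0→2]: (0.00+2.98)/2 × 2 = 2.98
  [2→3.5]: (2.98+2.56)/2 × 1.5 = 4.155
  [3.5→9.5]: (2.56+0.80)/2 × 6 = 10.08
  [9.5→10.5]: (0.80+0.66)/2 × 1 = 0.73
  [10.5→11.5]: (0.66+0.54)/2 × 1 = 0.6
  [11.5→12.5]: (0.54+0.44)/2 × 1 = 0.49
  Sum = 19.035 mg/L·hr

AUC = 19.0 mg/L·hr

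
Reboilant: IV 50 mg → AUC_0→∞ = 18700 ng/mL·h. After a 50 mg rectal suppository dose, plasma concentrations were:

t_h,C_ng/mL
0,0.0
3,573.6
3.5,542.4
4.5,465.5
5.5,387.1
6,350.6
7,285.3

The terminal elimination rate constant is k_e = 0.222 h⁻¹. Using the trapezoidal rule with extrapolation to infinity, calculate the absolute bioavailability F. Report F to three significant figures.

F = 0.206

Trapezoidal AUC_0→7 (rectal suppository):
  [0→3]: (0.0+573.6)/2 × 3 = 860.4
  [3→3.5]: (573.6+542.4)/2 × 0.5 = 279.0
  [3.5→4.5]: (542.4+465.5)/2 × 1 = 503.95
  [4.5→5.5]: (465.5+387.1)/2 × 1 = 426.3
  [5.5→6]: (387.1+350.6)/2 × 0.5 = 184.425
  [6→7]: (350.6+285.3)/2 × 1 = 317.95
  Sum = 2572.025 ng/mL·h
Tail: C_last/k_e = 285.3/0.222 = 1285.135
AUC_0→∞ (rectal suppository) = 2572.025 + 1285.135 = 3857.16 ng/mL·h
F = (AUC_ev/D_ev)/(AUC_iv/D_iv) = (3857.16/50)/(18700/50) = 77.1432/374 = 0.2063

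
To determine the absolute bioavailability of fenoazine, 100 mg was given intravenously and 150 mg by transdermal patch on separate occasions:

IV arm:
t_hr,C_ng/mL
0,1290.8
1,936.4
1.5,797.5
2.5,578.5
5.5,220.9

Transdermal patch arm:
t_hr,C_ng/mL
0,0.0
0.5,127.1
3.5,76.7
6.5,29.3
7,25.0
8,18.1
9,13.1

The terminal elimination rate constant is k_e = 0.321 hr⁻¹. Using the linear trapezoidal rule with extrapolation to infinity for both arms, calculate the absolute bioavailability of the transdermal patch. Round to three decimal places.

Trapezoidal AUC_0→5.5 (IV):
  [0→1]: (1290.8+936.4)/2 × 1 = 1113.6
  [1→1.5]: (936.4+797.5)/2 × 0.5 = 433.475
  [1.5→2.5]: (797.5+578.5)/2 × 1 = 688.0
  [2.5→5.5]: (578.5+220.9)/2 × 3 = 1199.1
  Sum = 3434.175 ng/mL·hr
IV tail: 220.9/0.321 = 688.162; AUC_iv,0→∞ = 3434.175 + 688.162 = 4122.337 ng/mL·hr
Trapezoidal AUC_0→9 (transdermal patch):
  [0→0.5]: (0.0+127.1)/2 × 0.5 = 31.775
  [0.5→3.5]: (127.1+76.7)/2 × 3 = 305.7
  [3.5→6.5]: (76.7+29.3)/2 × 3 = 159.0
  [6.5→7]: (29.3+25.0)/2 × 0.5 = 13.575
  [7→8]: (25.0+18.1)/2 × 1 = 21.55
  [8→9]: (18.1+13.1)/2 × 1 = 15.6
  Sum = 547.2 ng/mL·hr
transdermal patch tail: 13.1/0.321 = 40.810; AUC_ev,0→∞ = 547.2 + 40.810 = 588.01 ng/mL·hr
F = (AUC_ev/D_ev)/(AUC_iv/D_iv) = (588.01/150)/(4122.337/100) = 3.92007/41.22337 = 0.0951

F = 0.095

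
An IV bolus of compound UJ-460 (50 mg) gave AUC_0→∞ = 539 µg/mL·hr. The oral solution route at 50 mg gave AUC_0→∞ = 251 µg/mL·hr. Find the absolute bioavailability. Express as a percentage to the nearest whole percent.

F = 47%

F = (AUC_ev / D_ev) / (AUC_iv / D_iv)
  = (251/50) / (539/50)
  = 5.02 / 10.78 = 0.4657
  = 46.57%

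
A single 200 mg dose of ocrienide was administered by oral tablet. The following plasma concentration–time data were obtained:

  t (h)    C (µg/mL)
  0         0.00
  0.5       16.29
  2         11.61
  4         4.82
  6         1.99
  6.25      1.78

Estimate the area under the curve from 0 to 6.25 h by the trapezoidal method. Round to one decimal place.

Trapezoidal AUC_0→6.25:
  [0→0.5]: (0.00+16.29)/2 × 0.5 = 4.0725
  [0.5→2]: (16.29+11.61)/2 × 1.5 = 20.925
  [2→4]: (11.61+4.82)/2 × 2 = 16.43
  [4→6]: (4.82+1.99)/2 × 2 = 6.81
  [6→6.25]: (1.99+1.78)/2 × 0.25 = 0.47125
  Sum = 48.70875 µg/mL·h

AUC = 48.7 µg/mL·h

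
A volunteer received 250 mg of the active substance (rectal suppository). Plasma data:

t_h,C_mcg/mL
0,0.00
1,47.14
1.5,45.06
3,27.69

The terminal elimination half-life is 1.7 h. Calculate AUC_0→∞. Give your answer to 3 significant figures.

Trapezoidal AUC_0→3:
  [0→1]: (0.00+47.14)/2 × 1 = 23.57
  [1→1.5]: (47.14+45.06)/2 × 0.5 = 23.05
  [1.5→3]: (45.06+27.69)/2 × 1.5 = 54.5625
  Sum = 101.1825 mcg/mL·h
k_e = ln2 / t½ = 0.693147 / 1.7 = 0.4077 h^-1
Extrapolated tail: C_last / k_e = 27.69 / 0.4077 = 67.918
AUC_0→∞ = 101.1825 + 67.918 = 169.1005 mcg/mL·h

AUC = 169 mcg/mL·h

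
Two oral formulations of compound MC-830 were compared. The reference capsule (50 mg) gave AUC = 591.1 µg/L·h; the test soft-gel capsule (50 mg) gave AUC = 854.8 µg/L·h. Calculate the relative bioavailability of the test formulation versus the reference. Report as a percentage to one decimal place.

F_rel = (AUC_test/D_test) / (AUC_ref/D_ref)
      = (854.8/50) / (591.1/50)
      = 17.096 / 11.822 = 1.4461 = 144.61%

F_rel = 144.6%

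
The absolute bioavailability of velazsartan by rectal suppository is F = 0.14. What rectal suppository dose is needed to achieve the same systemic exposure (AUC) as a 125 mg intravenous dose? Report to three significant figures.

D_rectal = 893 mg

For equal systemic exposure: F × D_ev = D_iv
D_ev = D_iv / F = 125 / 0.14 = 892.857 mg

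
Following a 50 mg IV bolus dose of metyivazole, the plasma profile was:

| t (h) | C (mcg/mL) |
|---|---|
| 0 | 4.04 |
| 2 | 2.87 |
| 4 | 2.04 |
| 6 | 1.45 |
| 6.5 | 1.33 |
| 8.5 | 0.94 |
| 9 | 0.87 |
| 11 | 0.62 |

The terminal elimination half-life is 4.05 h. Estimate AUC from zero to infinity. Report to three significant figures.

AUC = 23.8 mcg/mL·h

Trapezoidal AUC_0→11:
  [0→2]: (4.04+2.87)/2 × 2 = 6.91
  [2→4]: (2.87+2.04)/2 × 2 = 4.91
  [4→6]: (2.04+1.45)/2 × 2 = 3.49
  [6→6.5]: (1.45+1.33)/2 × 0.5 = 0.695
  [6.5→8.5]: (1.33+0.94)/2 × 2 = 2.27
  [8.5→9]: (0.94+0.87)/2 × 0.5 = 0.4525
  [9→11]: (0.87+0.62)/2 × 2 = 1.49
  Sum = 20.2175 mcg/mL·h
k_e = ln2 / t½ = 0.693147 / 4.05 = 0.1711 h^-1
Extrapolated tail: C_last / k_e = 0.62 / 0.1711 = 3.624
AUC_0→∞ = 20.2175 + 3.624 = 23.8415 mcg/mL·h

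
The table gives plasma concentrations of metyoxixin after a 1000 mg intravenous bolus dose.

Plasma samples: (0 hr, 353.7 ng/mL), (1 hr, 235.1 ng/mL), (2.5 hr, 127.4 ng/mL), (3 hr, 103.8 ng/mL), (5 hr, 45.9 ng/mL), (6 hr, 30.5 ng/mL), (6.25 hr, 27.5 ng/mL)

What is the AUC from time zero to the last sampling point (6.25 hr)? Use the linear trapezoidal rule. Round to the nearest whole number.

Trapezoidal AUC_0→6.25:
  [0→1]: (353.7+235.1)/2 × 1 = 294.4
  [1→2.5]: (235.1+127.4)/2 × 1.5 = 271.875
  [2.5→3]: (127.4+103.8)/2 × 0.5 = 57.8
  [3→5]: (103.8+45.9)/2 × 2 = 149.7
  [5→6]: (45.9+30.5)/2 × 1 = 38.2
  [6→6.25]: (30.5+27.5)/2 × 0.25 = 7.25
  Sum = 819.225 ng/mL·hr

AUC = 819 ng/mL·hr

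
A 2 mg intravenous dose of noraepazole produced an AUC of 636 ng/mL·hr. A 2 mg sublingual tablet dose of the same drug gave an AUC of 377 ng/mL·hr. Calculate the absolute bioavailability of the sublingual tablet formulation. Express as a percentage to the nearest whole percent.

F = (AUC_ev / D_ev) / (AUC_iv / D_iv)
  = (377/2) / (636/2)
  = 188.5 / 318 = 0.5928
  = 59.28%

F = 59%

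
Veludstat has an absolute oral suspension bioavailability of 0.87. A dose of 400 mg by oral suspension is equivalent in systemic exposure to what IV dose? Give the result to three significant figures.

Systemic exposure from an extravascular dose = F × D_ev, so the equivalent IV dose is F × D_ev.
D_iv = F × D_ev = 0.87 × 400 = 348 mg

D_iv = 348 mg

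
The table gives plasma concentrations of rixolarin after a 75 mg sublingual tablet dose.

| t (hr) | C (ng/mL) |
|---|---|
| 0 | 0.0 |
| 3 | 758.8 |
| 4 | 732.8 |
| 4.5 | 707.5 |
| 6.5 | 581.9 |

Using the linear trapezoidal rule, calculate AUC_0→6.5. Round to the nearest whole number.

Trapezoidal AUC_0→6.5:
  [0→3]: (0.0+758.8)/2 × 3 = 1138.2
  [3→4]: (758.8+732.8)/2 × 1 = 745.8
  [4→4.5]: (732.8+707.5)/2 × 0.5 = 360.075
  [4.5→6.5]: (707.5+581.9)/2 × 2 = 1289.4
  Sum = 3533.475 ng/mL·hr

AUC = 3533 ng/mL·hr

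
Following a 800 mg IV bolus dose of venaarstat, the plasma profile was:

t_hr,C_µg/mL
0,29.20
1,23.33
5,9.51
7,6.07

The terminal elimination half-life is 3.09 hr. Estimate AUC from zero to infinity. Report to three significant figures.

Trapezoidal AUC_0→7:
  [0→1]: (29.20+23.33)/2 × 1 = 26.265
  [1→5]: (23.33+9.51)/2 × 4 = 65.68
  [5→7]: (9.51+6.07)/2 × 2 = 15.58
  Sum = 107.525 µg/mL·hr
k_e = ln2 / t½ = 0.693147 / 3.09 = 0.2243 hr^-1
Extrapolated tail: C_last / k_e = 6.07 / 0.2243 = 27.062
AUC_0→∞ = 107.525 + 27.062 = 134.587 µg/mL·hr

AUC = 135 µg/mL·hr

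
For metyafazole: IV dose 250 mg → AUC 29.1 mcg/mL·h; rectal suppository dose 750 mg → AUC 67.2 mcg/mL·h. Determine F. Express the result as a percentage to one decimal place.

F = 77.0%

F = (AUC_ev / D_ev) / (AUC_iv / D_iv)
  = (67.2/750) / (29.1/250)
  = 0.0896 / 0.1164 = 0.7698
  = 76.98%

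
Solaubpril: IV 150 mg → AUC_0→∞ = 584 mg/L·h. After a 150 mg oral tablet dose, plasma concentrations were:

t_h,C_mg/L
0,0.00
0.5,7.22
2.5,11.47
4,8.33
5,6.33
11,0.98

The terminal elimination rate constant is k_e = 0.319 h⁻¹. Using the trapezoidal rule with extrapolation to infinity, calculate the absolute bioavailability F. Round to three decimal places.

Trapezoidal AUC_0→11 (oral tablet):
  [0→0.5]: (0.00+7.22)/2 × 0.5 = 1.805
  [0.5→2.5]: (7.22+11.47)/2 × 2 = 18.69
  [2.5→4]: (11.47+8.33)/2 × 1.5 = 14.85
  [4→5]: (8.33+6.33)/2 × 1 = 7.33
  [5→11]: (6.33+0.98)/2 × 6 = 21.93
  Sum = 64.605 mg/L·h
Tail: C_last/k_e = 0.98/0.319 = 3.072
AUC_0→∞ (oral tablet) = 64.605 + 3.072 = 67.677 mg/L·h
F = (AUC_ev/D_ev)/(AUC_iv/D_iv) = (67.677/150)/(584/150) = 0.45118/3.89333 = 0.1159

F = 0.116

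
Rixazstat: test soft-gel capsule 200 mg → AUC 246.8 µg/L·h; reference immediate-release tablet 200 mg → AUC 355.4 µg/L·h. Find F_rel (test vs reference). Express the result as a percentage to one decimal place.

F_rel = 69.4%

F_rel = (AUC_test/D_test) / (AUC_ref/D_ref)
      = (246.8/200) / (355.4/200)
      = 1.234 / 1.777 = 0.6944 = 69.44%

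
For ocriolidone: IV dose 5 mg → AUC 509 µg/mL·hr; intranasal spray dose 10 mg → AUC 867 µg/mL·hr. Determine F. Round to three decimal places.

F = 0.852

F = (AUC_ev / D_ev) / (AUC_iv / D_iv)
  = (867/10) / (509/5)
  = 86.7 / 101.8 = 0.8517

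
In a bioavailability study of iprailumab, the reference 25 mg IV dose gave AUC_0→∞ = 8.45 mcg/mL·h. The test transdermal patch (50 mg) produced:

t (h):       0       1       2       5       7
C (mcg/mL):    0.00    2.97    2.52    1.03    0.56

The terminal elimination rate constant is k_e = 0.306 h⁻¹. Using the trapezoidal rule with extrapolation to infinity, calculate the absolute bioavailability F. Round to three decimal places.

F = 0.768

Trapezoidal AUC_0→7 (transdermal patch):
  [0→1]: (0.00+2.97)/2 × 1 = 1.485
  [1→2]: (2.97+2.52)/2 × 1 = 2.745
  [2→5]: (2.52+1.03)/2 × 3 = 5.325
  [5→7]: (1.03+0.56)/2 × 2 = 1.59
  Sum = 11.145 mcg/mL·h
Tail: C_last/k_e = 0.56/0.306 = 1.830
AUC_0→∞ (transdermal patch) = 11.145 + 1.830 = 12.975 mcg/mL·h
F = (AUC_ev/D_ev)/(AUC_iv/D_iv) = (12.975/50)/(8.45/25) = 0.2595/0.338 = 0.7678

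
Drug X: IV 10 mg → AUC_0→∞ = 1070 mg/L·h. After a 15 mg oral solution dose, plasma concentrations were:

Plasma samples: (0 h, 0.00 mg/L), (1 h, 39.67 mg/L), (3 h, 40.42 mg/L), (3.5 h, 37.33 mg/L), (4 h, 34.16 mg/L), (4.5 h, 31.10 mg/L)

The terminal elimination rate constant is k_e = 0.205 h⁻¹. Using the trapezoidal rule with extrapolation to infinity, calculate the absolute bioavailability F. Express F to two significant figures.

F = 0.19

Trapezoidal AUC_0→4.5 (oral solution):
  [0→1]: (0.00+39.67)/2 × 1 = 19.835
  [1→3]: (39.67+40.42)/2 × 2 = 80.09
  [3→3.5]: (40.42+37.33)/2 × 0.5 = 19.4375
  [3.5→4]: (37.33+34.16)/2 × 0.5 = 17.8725
  [4→4.5]: (34.16+31.10)/2 × 0.5 = 16.315
  Sum = 153.55 mg/L·h
Tail: C_last/k_e = 31.10/0.205 = 151.707
AUC_0→∞ (oral solution) = 153.55 + 151.707 = 305.257 mg/L·h
F = (AUC_ev/D_ev)/(AUC_iv/D_iv) = (305.257/15)/(1070/10) = 20.3505/107 = 0.1902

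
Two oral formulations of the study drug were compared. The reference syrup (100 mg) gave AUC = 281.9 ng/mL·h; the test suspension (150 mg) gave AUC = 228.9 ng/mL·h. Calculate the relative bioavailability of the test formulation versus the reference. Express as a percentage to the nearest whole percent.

F_rel = (AUC_test/D_test) / (AUC_ref/D_ref)
      = (228.9/150) / (281.9/100)
      = 1.526 / 2.819 = 0.5413 = 54.13%

F_rel = 54%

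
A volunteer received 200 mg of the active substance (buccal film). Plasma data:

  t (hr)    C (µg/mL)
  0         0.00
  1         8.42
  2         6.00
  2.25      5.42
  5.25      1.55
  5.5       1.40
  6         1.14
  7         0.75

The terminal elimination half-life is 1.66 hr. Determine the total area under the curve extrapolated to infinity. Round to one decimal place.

AUC = 27.0 µg/mL·hr

Trapezoidal AUC_0→7:
  [0→1]: (0.00+8.42)/2 × 1 = 4.21
  [1→2]: (8.42+6.00)/2 × 1 = 7.21
  [2→2.25]: (6.00+5.42)/2 × 0.25 = 1.4275
  [2.25→5.25]: (5.42+1.55)/2 × 3 = 10.455
  [5.25→5.5]: (1.55+1.40)/2 × 0.25 = 0.36875
  [5.5→6]: (1.40+1.14)/2 × 0.5 = 0.635
  [6→7]: (1.14+0.75)/2 × 1 = 0.945
  Sum = 25.25125 µg/mL·hr
k_e = ln2 / t½ = 0.693147 / 1.66 = 0.4176 hr^-1
Extrapolated tail: C_last / k_e = 0.75 / 0.4176 = 1.796
AUC_0→∞ = 25.25125 + 1.796 = 27.04725 µg/mL·hr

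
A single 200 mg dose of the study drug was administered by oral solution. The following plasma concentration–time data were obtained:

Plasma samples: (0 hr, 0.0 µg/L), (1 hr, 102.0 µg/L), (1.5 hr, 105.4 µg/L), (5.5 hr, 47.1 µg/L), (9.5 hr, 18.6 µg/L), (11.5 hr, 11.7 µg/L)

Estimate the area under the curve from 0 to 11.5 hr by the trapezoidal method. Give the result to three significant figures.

AUC = 570 µg/L·hr

Trapezoidal AUC_0→11.5:
  [0→1]: (0.0+102.0)/2 × 1 = 51.0
  [1→1.5]: (102.0+105.4)/2 × 0.5 = 51.85
  [1.5→5.5]: (105.4+47.1)/2 × 4 = 305.0
  [5.5→9.5]: (47.1+18.6)/2 × 4 = 131.4
  [9.5→11.5]: (18.6+11.7)/2 × 2 = 30.3
  Sum = 569.55 µg/L·hr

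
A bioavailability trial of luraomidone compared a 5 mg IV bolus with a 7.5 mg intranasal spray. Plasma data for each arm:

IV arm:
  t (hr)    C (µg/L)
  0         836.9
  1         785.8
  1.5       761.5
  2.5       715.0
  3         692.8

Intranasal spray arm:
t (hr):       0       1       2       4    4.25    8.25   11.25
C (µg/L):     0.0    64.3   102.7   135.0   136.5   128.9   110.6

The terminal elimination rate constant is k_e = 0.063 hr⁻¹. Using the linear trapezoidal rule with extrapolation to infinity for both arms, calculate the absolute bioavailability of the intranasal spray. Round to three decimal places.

F = 0.152

Trapezoidal AUC_0→3 (IV):
  [0→1]: (836.9+785.8)/2 × 1 = 811.35
  [1→1.5]: (785.8+761.5)/2 × 0.5 = 386.825
  [1.5→2.5]: (761.5+715.0)/2 × 1 = 738.25
  [2.5→3]: (715.0+692.8)/2 × 0.5 = 351.95
  Sum = 2288.375 µg/L·hr
IV tail: 692.8/0.063 = 10996.825; AUC_iv,0→∞ = 2288.375 + 10996.825 = 13285.2 µg/L·hr
Trapezoidal AUC_0→11.25 (intranasal spray):
  [0→1]: (0.0+64.3)/2 × 1 = 32.15
  [1→2]: (64.3+102.7)/2 × 1 = 83.5
  [2→4]: (102.7+135.0)/2 × 2 = 237.7
  [4→4.25]: (135.0+136.5)/2 × 0.25 = 33.9375
  [4.25→8.25]: (136.5+128.9)/2 × 4 = 530.8
  [8.25→11.25]: (128.9+110.6)/2 × 3 = 359.25
  Sum = 1277.3375 µg/L·hr
intranasal spray tail: 110.6/0.063 = 1755.556; AUC_ev,0→∞ = 1277.3375 + 1755.556 = 3032.8935 µg/L·hr
F = (AUC_ev/D_ev)/(AUC_iv/D_iv) = (3032.8935/7.5)/(13285.2/5) = 404.3858/2657.04 = 0.1522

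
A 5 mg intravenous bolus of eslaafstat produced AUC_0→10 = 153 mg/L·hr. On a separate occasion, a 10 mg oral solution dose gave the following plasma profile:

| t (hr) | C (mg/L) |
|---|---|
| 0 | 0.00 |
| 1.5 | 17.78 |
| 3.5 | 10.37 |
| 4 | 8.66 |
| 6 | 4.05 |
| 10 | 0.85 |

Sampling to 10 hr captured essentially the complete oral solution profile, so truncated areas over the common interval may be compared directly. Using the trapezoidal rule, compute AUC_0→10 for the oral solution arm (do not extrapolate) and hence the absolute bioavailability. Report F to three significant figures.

F = 0.225

Trapezoidal AUC_0→10 (oral solution):
  [0→1.5]: (0.00+17.78)/2 × 1.5 = 13.335
  [1.5→3.5]: (17.78+10.37)/2 × 2 = 28.15
  [3.5→4]: (10.37+8.66)/2 × 0.5 = 4.7575
  [4→6]: (8.66+4.05)/2 × 2 = 12.71
  [6→10]: (4.05+0.85)/2 × 4 = 9.8
  Sum = 68.7525 mg/L·hr
F = (AUC_ev/D_ev)/(AUC_iv/D_iv) = (68.7525/10)/(153/5) = 6.87525/30.6 = 0.2247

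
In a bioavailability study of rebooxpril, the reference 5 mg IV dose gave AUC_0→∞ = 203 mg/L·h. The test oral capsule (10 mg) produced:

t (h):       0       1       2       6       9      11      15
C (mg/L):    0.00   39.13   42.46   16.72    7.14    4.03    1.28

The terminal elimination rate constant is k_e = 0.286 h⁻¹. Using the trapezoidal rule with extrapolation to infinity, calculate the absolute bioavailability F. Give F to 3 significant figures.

Trapezoidal AUC_0→15 (oral capsule):
  [0→1]: (0.00+39.13)/2 × 1 = 19.565
  [1→2]: (39.13+42.46)/2 × 1 = 40.795
  [2→6]: (42.46+16.72)/2 × 4 = 118.36
  [6→9]: (16.72+7.14)/2 × 3 = 35.79
  [9→11]: (7.14+4.03)/2 × 2 = 11.17
  [11→15]: (4.03+1.28)/2 × 4 = 10.62
  Sum = 236.3 mg/L·h
Tail: C_last/k_e = 1.28/0.286 = 4.476
AUC_0→∞ (oral capsule) = 236.3 + 4.476 = 240.776 mg/L·h
F = (AUC_ev/D_ev)/(AUC_iv/D_iv) = (240.776/10)/(203/5) = 24.0776/40.6 = 0.5930

F = 0.593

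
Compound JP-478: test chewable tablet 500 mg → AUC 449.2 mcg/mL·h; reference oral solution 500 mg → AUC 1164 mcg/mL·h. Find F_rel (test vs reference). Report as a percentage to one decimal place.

F_rel = (AUC_test/D_test) / (AUC_ref/D_ref)
      = (449.2/500) / (1164/500)
      = 0.8984 / 2.328 = 0.3859 = 38.59%

F_rel = 38.6%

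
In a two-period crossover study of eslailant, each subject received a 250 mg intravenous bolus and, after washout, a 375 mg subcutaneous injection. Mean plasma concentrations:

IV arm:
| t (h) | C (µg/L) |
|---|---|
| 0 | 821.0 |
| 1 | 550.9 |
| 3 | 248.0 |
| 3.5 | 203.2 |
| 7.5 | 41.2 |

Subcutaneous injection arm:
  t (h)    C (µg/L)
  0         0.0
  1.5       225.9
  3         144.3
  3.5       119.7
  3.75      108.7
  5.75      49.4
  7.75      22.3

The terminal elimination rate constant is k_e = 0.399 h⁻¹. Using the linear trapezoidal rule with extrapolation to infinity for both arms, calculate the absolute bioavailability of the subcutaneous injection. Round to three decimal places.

Trapezoidal AUC_0→7.5 (IV):
  [0→1]: (821.0+550.9)/2 × 1 = 685.95
  [1→3]: (550.9+248.0)/2 × 2 = 798.9
  [3→3.5]: (248.0+203.2)/2 × 0.5 = 112.8
  [3.5→7.5]: (203.2+41.2)/2 × 4 = 488.8
  Sum = 2086.45 µg/L·h
IV tail: 41.2/0.399 = 103.258; AUC_iv,0→∞ = 2086.45 + 103.258 = 2189.708 µg/L·h
Trapezoidal AUC_0→7.75 (subcutaneous injection):
  [0→1.5]: (0.0+225.9)/2 × 1.5 = 169.425
  [1.5→3]: (225.9+144.3)/2 × 1.5 = 277.65
  [3→3.5]: (144.3+119.7)/2 × 0.5 = 66.0
  [3.5→3.75]: (119.7+108.7)/2 × 0.25 = 28.55
  [3.75→5.75]: (108.7+49.4)/2 × 2 = 158.1
  [5.75→7.75]: (49.4+22.3)/2 × 2 = 71.7
  Sum = 771.425 µg/L·h
subcutaneous injection tail: 22.3/0.399 = 55.890; AUC_ev,0→∞ = 771.425 + 55.890 = 827.315 µg/L·h
F = (AUC_ev/D_ev)/(AUC_iv/D_iv) = (827.315/375)/(2189.708/250) = 2.20617/8.758832 = 0.2519

F = 0.252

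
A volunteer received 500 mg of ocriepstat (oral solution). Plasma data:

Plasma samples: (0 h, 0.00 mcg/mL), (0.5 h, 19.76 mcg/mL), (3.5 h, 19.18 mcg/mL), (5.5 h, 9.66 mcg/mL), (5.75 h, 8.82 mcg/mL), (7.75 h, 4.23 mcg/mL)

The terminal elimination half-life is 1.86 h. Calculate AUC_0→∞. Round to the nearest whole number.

Trapezoidal AUC_0→7.75:
  [0→0.5]: (0.00+19.76)/2 × 0.5 = 4.94
  [0.5→3.5]: (19.76+19.18)/2 × 3 = 58.41
  [3.5→5.5]: (19.18+9.66)/2 × 2 = 28.84
  [5.5→5.75]: (9.66+8.82)/2 × 0.25 = 2.31
  [5.75→7.75]: (8.82+4.23)/2 × 2 = 13.05
  Sum = 107.55 mcg/mL·h
k_e = ln2 / t½ = 0.693147 / 1.86 = 0.3727 h^-1
Extrapolated tail: C_last / k_e = 4.23 / 0.3727 = 11.350
AUC_0→∞ = 107.55 + 11.350 = 118.9 mcg/mL·h

AUC = 119 mcg/mL·h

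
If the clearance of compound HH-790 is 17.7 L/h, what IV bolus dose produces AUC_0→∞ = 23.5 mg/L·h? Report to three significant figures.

Dose_iv = CL × AUC_0→∞
     = 17.7 × 23.5 = 415.95 mg

Dose = 416 mg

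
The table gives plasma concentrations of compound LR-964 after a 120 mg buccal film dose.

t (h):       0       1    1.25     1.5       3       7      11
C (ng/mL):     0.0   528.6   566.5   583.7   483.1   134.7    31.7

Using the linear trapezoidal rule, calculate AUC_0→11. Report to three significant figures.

AUC = 2910 ng/mL·h

Trapezoidal AUC_0→11:
  [0→1]: (0.0+528.6)/2 × 1 = 264.3
  [1→1.25]: (528.6+566.5)/2 × 0.25 = 136.8875
  [1.25→1.5]: (566.5+583.7)/2 × 0.25 = 143.775
  [1.5→3]: (583.7+483.1)/2 × 1.5 = 800.1
  [3→7]: (483.1+134.7)/2 × 4 = 1235.6
  [7→11]: (134.7+31.7)/2 × 4 = 332.8
  Sum = 2913.4625 ng/mL·h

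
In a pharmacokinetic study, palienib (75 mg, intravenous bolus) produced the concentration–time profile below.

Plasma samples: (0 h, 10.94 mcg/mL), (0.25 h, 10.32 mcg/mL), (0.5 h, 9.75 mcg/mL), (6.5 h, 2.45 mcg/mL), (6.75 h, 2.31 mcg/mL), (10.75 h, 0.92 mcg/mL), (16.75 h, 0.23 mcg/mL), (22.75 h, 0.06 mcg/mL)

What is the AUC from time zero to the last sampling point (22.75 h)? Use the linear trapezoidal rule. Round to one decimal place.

AUC = 53.1 mcg/mL·h

Trapezoidal AUC_0→22.75:
  [0→0.25]: (10.94+10.32)/2 × 0.25 = 2.6575
  [0.25→0.5]: (10.32+9.75)/2 × 0.25 = 2.50875
  [0.5→6.5]: (9.75+2.45)/2 × 6 = 36.6
  [6.5→6.75]: (2.45+2.31)/2 × 0.25 = 0.595
  [6.75→10.75]: (2.31+0.92)/2 × 4 = 6.46
  [10.75→16.75]: (0.92+0.23)/2 × 6 = 3.45
  [16.75→22.75]: (0.23+0.06)/2 × 6 = 0.87
  Sum = 53.14125 mcg/mL·h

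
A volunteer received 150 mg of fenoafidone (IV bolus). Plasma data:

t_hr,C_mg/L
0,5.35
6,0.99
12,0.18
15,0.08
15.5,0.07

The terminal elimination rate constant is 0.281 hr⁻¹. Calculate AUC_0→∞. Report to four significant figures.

Trapezoidal AUC_0→15.5:
  [0→6]: (5.35+0.99)/2 × 6 = 19.02
  [6→12]: (0.99+0.18)/2 × 6 = 3.51
  [12→15]: (0.18+0.08)/2 × 3 = 0.39
  [15→15.5]: (0.08+0.07)/2 × 0.5 = 0.0375
  Sum = 22.9575 mg/L·hr
Extrapolated tail: C_last / k_e = 0.07 / 0.281 = 0.249
AUC_0→∞ = 22.9575 + 0.249 = 23.2065 mg/L·hr

AUC = 23.21 mg/L·hr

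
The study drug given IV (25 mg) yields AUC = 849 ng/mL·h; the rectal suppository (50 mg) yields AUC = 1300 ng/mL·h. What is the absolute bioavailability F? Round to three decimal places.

F = (AUC_ev / D_ev) / (AUC_iv / D_iv)
  = (1300/50) / (849/25)
  = 26 / 33.96 = 0.7656

F = 0.766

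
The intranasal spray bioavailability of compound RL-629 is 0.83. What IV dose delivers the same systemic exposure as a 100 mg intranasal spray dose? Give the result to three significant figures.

D_iv = 83.0 mg

Systemic exposure from an extravascular dose = F × D_ev, so the equivalent IV dose is F × D_ev.
D_iv = F × D_ev = 0.83 × 100 = 83 mg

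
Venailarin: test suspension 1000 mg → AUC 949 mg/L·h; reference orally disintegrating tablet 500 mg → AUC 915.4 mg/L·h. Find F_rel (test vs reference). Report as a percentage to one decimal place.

F_rel = 51.8%

F_rel = (AUC_test/D_test) / (AUC_ref/D_ref)
      = (949/1000) / (915.4/500)
      = 0.949 / 1.8308 = 0.5184 = 51.84%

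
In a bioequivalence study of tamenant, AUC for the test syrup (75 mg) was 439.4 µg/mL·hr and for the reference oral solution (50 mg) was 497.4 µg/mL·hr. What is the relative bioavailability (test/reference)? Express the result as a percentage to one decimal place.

F_rel = (AUC_test/D_test) / (AUC_ref/D_ref)
      = (439.4/75) / (497.4/50)
      = 5.85867 / 9.948 = 0.5889 = 58.89%

F_rel = 58.9%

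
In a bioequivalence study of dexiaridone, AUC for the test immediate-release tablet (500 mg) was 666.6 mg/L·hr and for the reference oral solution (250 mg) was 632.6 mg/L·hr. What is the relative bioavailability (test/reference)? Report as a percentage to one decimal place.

F_rel = 52.7%

F_rel = (AUC_test/D_test) / (AUC_ref/D_ref)
      = (666.6/500) / (632.6/250)
      = 1.3332 / 2.5304 = 0.5269 = 52.69%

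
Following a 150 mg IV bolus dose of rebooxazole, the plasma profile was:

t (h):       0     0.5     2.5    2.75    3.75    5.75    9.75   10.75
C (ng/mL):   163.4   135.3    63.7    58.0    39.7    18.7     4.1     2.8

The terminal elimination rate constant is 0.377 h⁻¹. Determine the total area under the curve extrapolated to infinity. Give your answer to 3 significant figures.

AUC = 453 ng/mL·h

Trapezoidal AUC_0→10.75:
  [0→0.5]: (163.4+135.3)/2 × 0.5 = 74.675
  [0.5→2.5]: (135.3+63.7)/2 × 2 = 199.0
  [2.5→2.75]: (63.7+58.0)/2 × 0.25 = 15.2125
  [2.75→3.75]: (58.0+39.7)/2 × 1 = 48.85
  [3.75→5.75]: (39.7+18.7)/2 × 2 = 58.4
  [5.75→9.75]: (18.7+4.1)/2 × 4 = 45.6
  [9.75→10.75]: (4.1+2.8)/2 × 1 = 3.45
  Sum = 445.1875 ng/mL·h
Extrapolated tail: C_last / k_e = 2.8 / 0.377 = 7.427
AUC_0→∞ = 445.1875 + 7.427 = 452.6145 ng/mL·h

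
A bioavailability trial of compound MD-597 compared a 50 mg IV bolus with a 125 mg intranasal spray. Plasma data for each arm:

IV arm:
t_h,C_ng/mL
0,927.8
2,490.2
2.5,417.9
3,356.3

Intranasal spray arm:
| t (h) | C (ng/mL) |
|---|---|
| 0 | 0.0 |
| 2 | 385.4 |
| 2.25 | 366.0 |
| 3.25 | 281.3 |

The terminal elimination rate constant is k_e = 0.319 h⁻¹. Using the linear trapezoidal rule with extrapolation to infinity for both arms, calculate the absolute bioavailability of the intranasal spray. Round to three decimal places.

Trapezoidal AUC_0→3 (IV):
  [0→2]: (927.8+490.2)/2 × 2 = 1418.0
  [2→2.5]: (490.2+417.9)/2 × 0.5 = 227.025
  [2.5→3]: (417.9+356.3)/2 × 0.5 = 193.55
  Sum = 1838.575 ng/mL·h
IV tail: 356.3/0.319 = 1116.928; AUC_iv,0→∞ = 1838.575 + 1116.928 = 2955.503 ng/mL·h
Trapezoidal AUC_0→3.25 (intranasal spray):
  [0→2]: (0.0+385.4)/2 × 2 = 385.4
  [2→2.25]: (385.4+366.0)/2 × 0.25 = 93.925
  [2.25→3.25]: (366.0+281.3)/2 × 1 = 323.65
  Sum = 802.975 ng/mL·h
intranasal spray tail: 281.3/0.319 = 881.818; AUC_ev,0→∞ = 802.975 + 881.818 = 1684.793 ng/mL·h
F = (AUC_ev/D_ev)/(AUC_iv/D_iv) = (1684.793/125)/(2955.503/50) = 13.478344/59.11006 = 0.2280

F = 0.228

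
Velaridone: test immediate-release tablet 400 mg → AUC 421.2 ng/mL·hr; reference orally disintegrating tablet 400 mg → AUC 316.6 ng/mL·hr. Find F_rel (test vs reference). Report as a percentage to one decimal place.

F_rel = 133.0%

F_rel = (AUC_test/D_test) / (AUC_ref/D_ref)
      = (421.2/400) / (316.6/400)
      = 1.053 / 0.7915 = 1.3304 = 133.04%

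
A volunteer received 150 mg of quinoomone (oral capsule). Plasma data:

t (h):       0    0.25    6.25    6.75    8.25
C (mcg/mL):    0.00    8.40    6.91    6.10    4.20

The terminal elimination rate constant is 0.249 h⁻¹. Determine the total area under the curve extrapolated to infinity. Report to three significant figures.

Trapezoidal AUC_0→8.25:
  [0→0.25]: (0.00+8.40)/2 × 0.25 = 1.05
  [0.25→6.25]: (8.40+6.91)/2 × 6 = 45.93
  [6.25→6.75]: (6.91+6.10)/2 × 0.5 = 3.2525
  [6.75→8.25]: (6.10+4.20)/2 × 1.5 = 7.725
  Sum = 57.9575 mcg/mL·h
Extrapolated tail: C_last / k_e = 4.20 / 0.249 = 16.867
AUC_0→∞ = 57.9575 + 16.867 = 74.8245 mcg/mL·h

AUC = 74.8 mcg/mL·h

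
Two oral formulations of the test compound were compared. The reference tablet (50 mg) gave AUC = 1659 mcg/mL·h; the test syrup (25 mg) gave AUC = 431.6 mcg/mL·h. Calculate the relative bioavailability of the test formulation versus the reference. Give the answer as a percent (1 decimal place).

F_rel = 52.0%

F_rel = (AUC_test/D_test) / (AUC_ref/D_ref)
      = (431.6/25) / (1659/50)
      = 17.264 / 33.18 = 0.5203 = 52.03%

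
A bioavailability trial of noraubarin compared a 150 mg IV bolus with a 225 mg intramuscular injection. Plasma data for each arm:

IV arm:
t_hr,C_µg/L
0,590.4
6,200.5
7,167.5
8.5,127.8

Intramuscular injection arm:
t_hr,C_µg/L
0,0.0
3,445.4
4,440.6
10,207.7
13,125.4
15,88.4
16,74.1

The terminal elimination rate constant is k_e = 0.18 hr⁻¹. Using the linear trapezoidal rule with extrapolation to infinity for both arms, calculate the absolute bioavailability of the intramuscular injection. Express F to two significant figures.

F = 0.81

Trapezoidal AUC_0→8.5 (IV):
  [0→6]: (590.4+200.5)/2 × 6 = 2372.7
  [6→7]: (200.5+167.5)/2 × 1 = 184.0
  [7→8.5]: (167.5+127.8)/2 × 1.5 = 221.475
  Sum = 2778.175 µg/L·hr
IV tail: 127.8/0.18 = 710.000; AUC_iv,0→∞ = 2778.175 + 710.000 = 3488.175 µg/L·hr
Trapezoidal AUC_0→16 (intramuscular injection):
  [0→3]: (0.0+445.4)/2 × 3 = 668.1
  [3→4]: (445.4+440.6)/2 × 1 = 443.0
  [4→10]: (440.6+207.7)/2 × 6 = 1944.9
  [10→13]: (207.7+125.4)/2 × 3 = 499.65
  [13→15]: (125.4+88.4)/2 × 2 = 213.8
  [15→16]: (88.4+74.1)/2 × 1 = 81.25
  Sum = 3850.7 µg/L·hr
intramuscular injection tail: 74.1/0.18 = 411.667; AUC_ev,0→∞ = 3850.7 + 411.667 = 4262.367 µg/L·hr
F = (AUC_ev/D_ev)/(AUC_iv/D_iv) = (4262.367/225)/(3488.175/150) = 18.9439/23.2545 = 0.8146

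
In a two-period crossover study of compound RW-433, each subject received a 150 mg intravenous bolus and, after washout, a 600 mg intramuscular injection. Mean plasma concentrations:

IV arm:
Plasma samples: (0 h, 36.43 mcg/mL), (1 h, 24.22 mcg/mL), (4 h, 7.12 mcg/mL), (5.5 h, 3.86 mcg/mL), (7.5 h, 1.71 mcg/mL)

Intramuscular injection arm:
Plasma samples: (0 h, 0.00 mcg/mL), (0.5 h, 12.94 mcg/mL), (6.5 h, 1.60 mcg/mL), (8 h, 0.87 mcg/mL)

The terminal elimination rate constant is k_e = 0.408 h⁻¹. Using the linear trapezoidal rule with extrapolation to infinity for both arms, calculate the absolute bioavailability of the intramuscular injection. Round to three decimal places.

Trapezoidal AUC_0→7.5 (IV):
  [0→1]: (36.43+24.22)/2 × 1 = 30.325
  [1→4]: (24.22+7.12)/2 × 3 = 47.01
  [4→5.5]: (7.12+3.86)/2 × 1.5 = 8.235
  [5.5→7.5]: (3.86+1.71)/2 × 2 = 5.57
  Sum = 91.14 mcg/mL·h
IV tail: 1.71/0.408 = 4.191; AUC_iv,0→∞ = 91.14 + 4.191 = 95.331 mcg/mL·h
Trapezoidal AUC_0→8 (intramuscular injection):
  [0→0.5]: (0.00+12.94)/2 × 0.5 = 3.235
  [0.5→6.5]: (12.94+1.60)/2 × 6 = 43.62
  [6.5→8]: (1.60+0.87)/2 × 1.5 = 1.8525
  Sum = 48.7075 mcg/mL·h
intramuscular injection tail: 0.87/0.408 = 2.132; AUC_ev,0→∞ = 48.7075 + 2.132 = 50.8395 mcg/mL·h
F = (AUC_ev/D_ev)/(AUC_iv/D_iv) = (50.8395/600)/(95.331/150) = 0.0847325/0.63554 = 0.1333

F = 0.133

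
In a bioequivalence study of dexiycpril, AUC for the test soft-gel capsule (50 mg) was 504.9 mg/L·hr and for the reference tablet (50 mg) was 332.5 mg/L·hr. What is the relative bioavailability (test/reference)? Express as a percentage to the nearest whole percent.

F_rel = (AUC_test/D_test) / (AUC_ref/D_ref)
      = (504.9/50) / (332.5/50)
      = 10.098 / 6.65 = 1.5185 = 151.85%

F_rel = 152%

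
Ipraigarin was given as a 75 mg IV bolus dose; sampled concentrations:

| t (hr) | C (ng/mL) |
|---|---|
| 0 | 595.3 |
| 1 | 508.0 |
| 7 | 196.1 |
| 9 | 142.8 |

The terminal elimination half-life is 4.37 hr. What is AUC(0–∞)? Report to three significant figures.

AUC = 3900 ng/mL·hr

Trapezoidal AUC_0→9:
  [0→1]: (595.3+508.0)/2 × 1 = 551.65
  [1→7]: (508.0+196.1)/2 × 6 = 2112.3
  [7→9]: (196.1+142.8)/2 × 2 = 338.9
  Sum = 3002.85 ng/mL·hr
k_e = ln2 / t½ = 0.693147 / 4.37 = 0.1586 hr^-1
Extrapolated tail: C_last / k_e = 142.8 / 0.1586 = 900.378
AUC_0→∞ = 3002.85 + 900.378 = 3903.228 ng/mL·hr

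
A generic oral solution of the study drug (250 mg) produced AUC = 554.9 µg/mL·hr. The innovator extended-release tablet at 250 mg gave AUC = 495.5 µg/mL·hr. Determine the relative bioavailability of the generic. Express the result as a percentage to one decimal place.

F_rel = 112.0%

F_rel = (AUC_test/D_test) / (AUC_ref/D_ref)
      = (554.9/250) / (495.5/250)
      = 2.2196 / 1.982 = 1.1199 = 111.99%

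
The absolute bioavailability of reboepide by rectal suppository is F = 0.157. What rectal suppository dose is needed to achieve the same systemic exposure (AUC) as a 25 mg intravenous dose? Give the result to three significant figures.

For equal systemic exposure: F × D_ev = D_iv
D_ev = D_iv / F = 25 / 0.157 = 159.236 mg

D_rectal = 159 mg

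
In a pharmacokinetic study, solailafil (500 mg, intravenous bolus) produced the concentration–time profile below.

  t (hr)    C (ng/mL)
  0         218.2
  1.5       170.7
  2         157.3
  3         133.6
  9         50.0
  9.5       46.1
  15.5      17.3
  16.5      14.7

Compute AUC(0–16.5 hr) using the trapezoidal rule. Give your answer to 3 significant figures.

Trapezoidal AUC_0→16.5:
  [0→1.5]: (218.2+170.7)/2 × 1.5 = 291.675
  [1.5→2]: (170.7+157.3)/2 × 0.5 = 82.0
  [2→3]: (157.3+133.6)/2 × 1 = 145.45
  [3→9]: (133.6+50.0)/2 × 6 = 550.8
  [9→9.5]: (50.0+46.1)/2 × 0.5 = 24.025
  [9.5→15.5]: (46.1+17.3)/2 × 6 = 190.2
  [15.5→16.5]: (17.3+14.7)/2 × 1 = 16.0
  Sum = 1300.15 ng/mL·hr

AUC = 1300 ng/mL·hr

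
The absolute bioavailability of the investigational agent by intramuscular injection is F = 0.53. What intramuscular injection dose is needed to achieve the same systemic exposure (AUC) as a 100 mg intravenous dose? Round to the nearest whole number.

D_intramuscular = 189 mg

For equal systemic exposure: F × D_ev = D_iv
D_ev = D_iv / F = 100 / 0.53 = 188.679 mg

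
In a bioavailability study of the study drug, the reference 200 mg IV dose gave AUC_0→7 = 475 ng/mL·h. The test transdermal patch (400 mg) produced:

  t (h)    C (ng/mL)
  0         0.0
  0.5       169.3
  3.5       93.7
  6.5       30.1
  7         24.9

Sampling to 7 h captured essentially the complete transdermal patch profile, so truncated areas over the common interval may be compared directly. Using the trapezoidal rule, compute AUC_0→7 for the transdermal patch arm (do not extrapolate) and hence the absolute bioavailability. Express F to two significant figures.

F = 0.67

Trapezoidal AUC_0→7 (transdermal patch):
  [0→0.5]: (0.0+169.3)/2 × 0.5 = 42.325
  [0.5→3.5]: (169.3+93.7)/2 × 3 = 394.5
  [3.5→6.5]: (93.7+30.1)/2 × 3 = 185.7
  [6.5→7]: (30.1+24.9)/2 × 0.5 = 13.75
  Sum = 636.275 ng/mL·h
F = (AUC_ev/D_ev)/(AUC_iv/D_iv) = (636.275/400)/(475/200) = 1.5906875/2.375 = 0.6698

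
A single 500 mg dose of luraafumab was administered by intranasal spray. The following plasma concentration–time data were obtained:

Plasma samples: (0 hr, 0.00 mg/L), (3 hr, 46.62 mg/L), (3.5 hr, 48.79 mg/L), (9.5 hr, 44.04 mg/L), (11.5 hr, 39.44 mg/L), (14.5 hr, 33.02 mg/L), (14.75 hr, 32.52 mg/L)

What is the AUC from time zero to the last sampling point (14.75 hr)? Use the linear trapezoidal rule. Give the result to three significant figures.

Trapezoidal AUC_0→14.75:
  [0→3]: (0.00+46.62)/2 × 3 = 69.93
  [3→3.5]: (46.62+48.79)/2 × 0.5 = 23.8525
  [3.5→9.5]: (48.79+44.04)/2 × 6 = 278.49
  [9.5→11.5]: (44.04+39.44)/2 × 2 = 83.48
  [11.5→14.5]: (39.44+33.02)/2 × 3 = 108.69
  [14.5→14.75]: (33.02+32.52)/2 × 0.25 = 8.1925
  Sum = 572.635 mg/L·hr

AUC = 573 mg/L·hr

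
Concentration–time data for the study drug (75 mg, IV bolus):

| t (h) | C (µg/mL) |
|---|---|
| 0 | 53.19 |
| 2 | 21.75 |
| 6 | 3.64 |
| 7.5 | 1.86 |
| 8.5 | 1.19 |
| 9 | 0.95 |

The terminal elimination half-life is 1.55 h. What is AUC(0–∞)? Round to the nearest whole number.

AUC = 134 µg/mL·h

Trapezoidal AUC_0→9:
  [0→2]: (53.19+21.75)/2 × 2 = 74.94
  [2→6]: (21.75+3.64)/2 × 4 = 50.78
  [6→7.5]: (3.64+1.86)/2 × 1.5 = 4.125
  [7.5→8.5]: (1.86+1.19)/2 × 1 = 1.525
  [8.5→9]: (1.19+0.95)/2 × 0.5 = 0.535
  Sum = 131.905 µg/mL·h
k_e = ln2 / t½ = 0.693147 / 1.55 = 0.4472 h^-1
Extrapolated tail: C_last / k_e = 0.95 / 0.4472 = 2.124
AUC_0→∞ = 131.905 + 2.124 = 134.029 µg/mL·h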